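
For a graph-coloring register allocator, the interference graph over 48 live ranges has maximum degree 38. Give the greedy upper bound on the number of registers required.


Greedy coloring never needs more than (max_degree + 1) colors: when coloring a vertex, at most max_degree neighbors are already colored.
Upper bound = 38 + 1 = 39

39


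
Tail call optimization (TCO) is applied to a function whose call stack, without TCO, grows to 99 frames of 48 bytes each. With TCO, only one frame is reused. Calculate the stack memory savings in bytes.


Without TCO: 99 * 48 = 4752 bytes
With TCO: reuse 1 frame = 48 bytes
Savings = 4752 - 48 = 4704

4704


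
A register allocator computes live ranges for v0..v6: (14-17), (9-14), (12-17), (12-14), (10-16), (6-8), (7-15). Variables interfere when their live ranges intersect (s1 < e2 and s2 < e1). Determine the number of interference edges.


Check all pairs for overlapping intervals.
Two intervals (s1,e1) and (s2,e2) overlap if s1 < e2 and s2 < e1.
v0 (14-17) vs v1..v6: overlaps v2, v4, v6 -> 3
v1 (9-14) vs v2..v6: overlaps v2, v3, v4, v6 -> 4
v2 (12-17) vs v3..v6: overlaps v3, v4, v6 -> 3
v3 (12-14) vs v4..v6: overlaps v4, v6 -> 2
v4 (10-16) vs v5..v6: overlaps v6 -> 1
v5 (6-8) vs v6: overlaps v6 -> 1
Total overlapping pairs = 3 + 4 + 3 + 2 + 1 + 1 = 14

14


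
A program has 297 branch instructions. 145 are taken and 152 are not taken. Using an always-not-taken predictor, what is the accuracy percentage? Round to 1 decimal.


Predictor: always-not-taken
Correct predictions = 152
Accuracy = 152 / 297 * 100 = 51.2%

51.2


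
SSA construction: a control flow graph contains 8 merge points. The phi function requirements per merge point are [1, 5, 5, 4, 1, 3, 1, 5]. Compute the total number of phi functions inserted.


Total phi functions = sum of phi functions at each join node
= 1 + 5 + 5 + 4 + 1 + 3 + 1 + 5 = 25

25


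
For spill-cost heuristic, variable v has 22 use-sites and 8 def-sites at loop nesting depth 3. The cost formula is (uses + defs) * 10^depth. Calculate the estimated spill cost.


uses + defs = 22 + 8 = 30
10^3 = 1000
Spill cost = 30 * 1000 = 30000

30000


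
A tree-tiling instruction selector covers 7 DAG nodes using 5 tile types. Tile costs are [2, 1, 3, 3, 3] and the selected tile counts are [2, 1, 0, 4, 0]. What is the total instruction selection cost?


Total cost = sum(count_i * cost_i)
= 2*2 + 1*1 + 0*3 + 4*3 + 0*3
= 17

17


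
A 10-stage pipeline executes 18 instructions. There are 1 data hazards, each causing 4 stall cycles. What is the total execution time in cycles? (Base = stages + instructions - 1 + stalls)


Base cycles = 10 + 18 - 1 = 27
Total stalls = 1 * 4 = 4
Total = 27 + 4 = 31

31


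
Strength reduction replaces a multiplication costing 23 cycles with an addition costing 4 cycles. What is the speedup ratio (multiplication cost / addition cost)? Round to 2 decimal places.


Ratio = mult_cost / add_cost = 23 / 4 = 5.75

5.75


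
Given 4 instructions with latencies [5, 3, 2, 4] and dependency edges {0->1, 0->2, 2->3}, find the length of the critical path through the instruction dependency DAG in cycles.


Compute longest path through dependency graph: dist(Ik) = max over predecessors of dist + latency(Ik).
dist(I0) = latency 5 = 5
dist(I1) = dist(I0) + 3 = 5 + 3 = 8
dist(I2) = dist(I0) + 2 = 5 + 2 = 7
dist(I3) = dist(I2) + 4 = 7 + 4 = 11
Critical path = max dist = 11

11


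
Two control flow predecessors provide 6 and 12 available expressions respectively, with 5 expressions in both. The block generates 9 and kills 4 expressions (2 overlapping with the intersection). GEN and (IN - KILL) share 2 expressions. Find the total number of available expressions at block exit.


IN = intersection of predecessors = 5
IN - KILL = 5 - 2 = 3
|OUT| = |GEN| + |IN - KILL| - |GEN ∩ (IN - KILL)| = 9 + 3 - 2 = 10

10


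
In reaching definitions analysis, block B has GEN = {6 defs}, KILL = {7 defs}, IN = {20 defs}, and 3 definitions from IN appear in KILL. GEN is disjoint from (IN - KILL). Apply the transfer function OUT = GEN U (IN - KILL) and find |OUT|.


IN - KILL: 20 - 3 = 17 surviving definitions
OUT = GEN + surviving = 6 + 17 = 23

23


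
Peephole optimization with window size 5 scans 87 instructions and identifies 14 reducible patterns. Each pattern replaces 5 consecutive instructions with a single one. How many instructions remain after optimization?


Each match removes 4 instructions.
Total removed = 14 * 4 = 56
Remaining = 87 - 56 = 31

31


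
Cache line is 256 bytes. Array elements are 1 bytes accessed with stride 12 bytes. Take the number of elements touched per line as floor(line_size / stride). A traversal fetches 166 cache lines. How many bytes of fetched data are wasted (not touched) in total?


Elements per line = floor(256 / 12) = 21
Bytes used per line = 21 * 1 = 21
Wasted per line = 256 - 21 = 235
Total wasted = 235 * 166 = 39010

39010


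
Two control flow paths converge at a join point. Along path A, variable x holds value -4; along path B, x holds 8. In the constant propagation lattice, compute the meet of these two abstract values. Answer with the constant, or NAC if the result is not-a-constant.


Meet operation: if both paths give the same constant, result is that constant; if they differ, result is NAC (not-a-constant).
Path A: -4, Path B: 8 -> differ
Result: not-a-constant -> NAC

NAC


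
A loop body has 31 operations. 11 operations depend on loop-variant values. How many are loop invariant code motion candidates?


Invariant candidates = total - loop-dependent
= 31 - 11 = 20

20


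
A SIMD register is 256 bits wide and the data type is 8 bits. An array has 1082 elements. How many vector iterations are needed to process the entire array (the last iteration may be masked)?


Width = 256 / 8 = 32 elements per vector op
Iterations = ceil(1082 / 32) = 34

34


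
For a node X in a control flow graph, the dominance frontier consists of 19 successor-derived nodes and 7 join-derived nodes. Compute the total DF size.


DF(X) = direct successor contributions + join point contributions
= 19 + 7 = 26

26


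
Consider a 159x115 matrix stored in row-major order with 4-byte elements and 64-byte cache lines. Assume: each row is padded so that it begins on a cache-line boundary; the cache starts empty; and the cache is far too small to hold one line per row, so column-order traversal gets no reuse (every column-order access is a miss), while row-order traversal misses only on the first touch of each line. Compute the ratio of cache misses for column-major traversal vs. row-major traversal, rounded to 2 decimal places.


Each row occupies 115 * 4 = 460 bytes and starts on a line boundary, so it spans ceil(460 / 64) = 8 cache lines.
Row-major traversal misses (one per line touched): 159 * ceil(115 * 4 / 64) = 1272
Column-major traversal misses (no reuse, every access misses): 159 * 115 = 18285
Ratio = 18285 / 1272 = 14.38

14.38


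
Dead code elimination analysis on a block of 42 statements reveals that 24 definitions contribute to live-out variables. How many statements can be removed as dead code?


Dead code = total statements - live definitions
= 42 - 24 = 18

18


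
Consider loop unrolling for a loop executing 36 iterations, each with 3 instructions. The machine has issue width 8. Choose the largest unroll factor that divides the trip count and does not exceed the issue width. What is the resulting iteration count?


Largest divisor of 36 <= 8 is 6
New iterations = 36 / 6 = 6

6


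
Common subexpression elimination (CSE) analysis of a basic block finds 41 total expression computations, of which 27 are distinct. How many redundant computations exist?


CSE count = total expressions - unique expressions
= 41 - 27 = 14

14


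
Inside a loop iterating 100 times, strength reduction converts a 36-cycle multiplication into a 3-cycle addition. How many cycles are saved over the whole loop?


Per-iteration saving = 36 - 3 = 33
Total saved = 100 * 33 = 3300

3300


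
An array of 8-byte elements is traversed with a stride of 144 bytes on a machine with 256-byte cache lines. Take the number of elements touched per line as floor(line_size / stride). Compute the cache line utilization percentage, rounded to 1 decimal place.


Elements per cache line = floor(256 / 144) = 1
Bytes used = 1 * 8 = 8
Utilization = 8 / 256 * 100 = 3.1%

3.1


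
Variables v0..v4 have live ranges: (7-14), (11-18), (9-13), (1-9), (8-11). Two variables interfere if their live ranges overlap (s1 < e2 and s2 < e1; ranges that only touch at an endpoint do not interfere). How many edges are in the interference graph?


Check all pairs for overlapping intervals.
Two intervals (s1,e1) and (s2,e2) overlap if s1 < e2 and s2 < e1.
v0 (7-14) vs v1..v4: overlaps v1, v2, v3, v4 -> 4
v1 (11-18) vs v2..v4: overlaps v2 -> 1
v2 (9-13) vs v3..v4: overlaps v4 -> 1
v3 (1-9) vs v4: overlaps v4 -> 1
Total overlapping pairs = 4 + 1 + 1 + 1 = 7

7


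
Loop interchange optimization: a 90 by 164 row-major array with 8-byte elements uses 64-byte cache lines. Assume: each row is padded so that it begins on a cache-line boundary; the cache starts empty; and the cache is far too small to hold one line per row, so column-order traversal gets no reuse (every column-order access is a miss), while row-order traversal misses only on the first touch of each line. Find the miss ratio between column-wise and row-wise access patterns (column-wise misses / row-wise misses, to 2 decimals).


Each row occupies 164 * 8 = 1312 bytes and starts on a line boundary, so it spans ceil(1312 / 64) = 21 cache lines.
Row-major traversal misses (one per line touched): 90 * ceil(164 * 8 / 64) = 1890
Column-major traversal misses (no reuse, every access misses): 90 * 164 = 14760
Ratio = 14760 / 1890 = 7.81

7.81


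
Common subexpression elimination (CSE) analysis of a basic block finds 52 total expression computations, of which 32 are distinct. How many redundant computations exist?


CSE count = total expressions - unique expressions
= 52 - 32 = 20

20


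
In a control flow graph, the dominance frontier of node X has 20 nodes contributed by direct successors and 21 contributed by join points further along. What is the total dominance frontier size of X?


DF(X) = direct successor contributions + join point contributions
= 20 + 21 = 41

41


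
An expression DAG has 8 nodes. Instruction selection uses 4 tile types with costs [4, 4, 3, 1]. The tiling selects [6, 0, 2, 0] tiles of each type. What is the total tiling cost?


Total cost = sum(count_i * cost_i)
= 6*4 + 0*4 + 2*3 + 0*1
= 30

30


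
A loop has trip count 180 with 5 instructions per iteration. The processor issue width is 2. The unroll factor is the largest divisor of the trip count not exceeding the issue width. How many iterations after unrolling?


Largest divisor of 180 <= 2 is 2
New iterations = 180 / 2 = 90

90


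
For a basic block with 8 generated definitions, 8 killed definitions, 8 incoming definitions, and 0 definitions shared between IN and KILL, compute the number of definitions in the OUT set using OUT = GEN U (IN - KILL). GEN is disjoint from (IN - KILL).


IN - KILL: 8 - 0 = 8 surviving definitions
OUT = GEN + surviving = 8 + 8 = 16

16


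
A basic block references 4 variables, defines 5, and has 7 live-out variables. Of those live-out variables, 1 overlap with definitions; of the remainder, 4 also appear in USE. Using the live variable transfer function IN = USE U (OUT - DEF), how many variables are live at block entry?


OUT - DEF: 7 - 1 = 6
|IN| = |USE| + |OUT - DEF| - |USE ∩ (OUT - DEF)| = 4 + 6 - 4 = 6

6


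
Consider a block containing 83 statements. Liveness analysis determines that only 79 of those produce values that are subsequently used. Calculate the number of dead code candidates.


Dead code = total statements - live definitions
= 83 - 79 = 4

4


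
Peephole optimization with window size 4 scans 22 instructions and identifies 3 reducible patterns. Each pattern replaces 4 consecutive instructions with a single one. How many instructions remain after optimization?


Each match removes 3 instructions.
Total removed = 3 * 3 = 9
Remaining = 22 - 9 = 13

13


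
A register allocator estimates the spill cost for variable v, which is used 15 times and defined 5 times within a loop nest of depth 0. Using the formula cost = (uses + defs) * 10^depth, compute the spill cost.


uses + defs = 15 + 5 = 20
10^0 = 1
Spill cost = 20 * 1 = 20

20


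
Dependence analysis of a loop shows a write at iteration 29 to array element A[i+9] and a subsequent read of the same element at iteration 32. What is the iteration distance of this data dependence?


Distance = read iteration - write iteration
= 32 - 29 = 3

3


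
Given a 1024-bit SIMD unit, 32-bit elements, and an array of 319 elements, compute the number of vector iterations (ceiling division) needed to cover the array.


Width = 1024 / 32 = 32 elements per vector op
Iterations = ceil(319 / 32) = 10

10


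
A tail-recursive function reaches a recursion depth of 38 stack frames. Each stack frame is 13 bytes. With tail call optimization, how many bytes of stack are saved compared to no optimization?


Without TCO: 38 * 13 = 494 bytes
With TCO: reuse 1 frame = 13 bytes
Savings = 494 - 13 = 481

481


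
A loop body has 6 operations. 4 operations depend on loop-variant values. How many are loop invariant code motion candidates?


Invariant candidates = total - loop-dependent
= 6 - 4 = 2

2


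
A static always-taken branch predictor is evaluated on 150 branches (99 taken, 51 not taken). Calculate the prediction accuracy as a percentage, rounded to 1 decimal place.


Predictor: always-taken
Correct predictions = 99
Accuracy = 99 / 150 * 100 = 66.0%

66.0


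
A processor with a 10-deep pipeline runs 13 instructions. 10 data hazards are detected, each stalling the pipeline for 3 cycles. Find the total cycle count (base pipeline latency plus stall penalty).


Base cycles = 10 + 13 - 1 = 22
Total stalls = 10 * 3 = 30
Total = 22 + 30 = 52

52


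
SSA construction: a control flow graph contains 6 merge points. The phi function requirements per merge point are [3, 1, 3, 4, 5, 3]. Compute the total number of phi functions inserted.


Total phi functions = sum of phi functions at each join node
= 3 + 1 + 3 + 4 + 5 + 3 = 19

19


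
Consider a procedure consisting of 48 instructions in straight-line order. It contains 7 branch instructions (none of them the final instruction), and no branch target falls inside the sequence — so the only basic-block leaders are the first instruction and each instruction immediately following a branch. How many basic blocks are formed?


With no in-sequence branch targets, the leaders are the first instruction plus the instruction after each branch.
Number of basic blocks = branches + 1
= 7 + 1 = 8

8


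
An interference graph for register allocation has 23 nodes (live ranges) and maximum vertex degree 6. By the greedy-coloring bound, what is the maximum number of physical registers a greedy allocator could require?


Greedy coloring never needs more than (max_degree + 1) colors: when coloring a vertex, at most max_degree neighbors are already colored.
Upper bound = 6 + 1 = 7

7


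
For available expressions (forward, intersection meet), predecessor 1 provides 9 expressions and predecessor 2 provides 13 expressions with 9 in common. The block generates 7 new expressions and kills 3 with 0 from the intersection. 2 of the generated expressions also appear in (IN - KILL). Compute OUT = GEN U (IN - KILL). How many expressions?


IN = intersection of predecessors = 9
IN - KILL = 9 - 0 = 9
|OUT| = |GEN| + |IN - KILL| - |GEN ∩ (IN - KILL)| = 7 + 9 - 2 = 14

14


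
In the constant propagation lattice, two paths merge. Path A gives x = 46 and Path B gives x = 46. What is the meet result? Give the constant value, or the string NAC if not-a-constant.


Meet operation: if both paths give the same constant, result is that constant; if they differ, result is NAC (not-a-constant).
Path A: 46, Path B: 46 -> equal
Result: constant -> 46

46


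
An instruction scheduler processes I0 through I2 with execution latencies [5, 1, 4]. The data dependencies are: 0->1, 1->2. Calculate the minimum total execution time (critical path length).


Compute longest path through dependency graph: dist(Ik) = max over predecessors of dist + latency(Ik).
dist(I0) = latency 5 = 5
dist(I1) = dist(I0) + 1 = 5 + 1 = 6
dist(I2) = dist(I1) + 4 = 6 + 4 = 10
Critical path = max dist = 10

10


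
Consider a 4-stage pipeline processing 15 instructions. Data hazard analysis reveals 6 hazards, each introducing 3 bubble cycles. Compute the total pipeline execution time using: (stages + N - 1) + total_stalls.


Base cycles = 4 + 15 - 1 = 18
Total stalls = 6 * 3 = 18
Total = 18 + 18 = 36

36


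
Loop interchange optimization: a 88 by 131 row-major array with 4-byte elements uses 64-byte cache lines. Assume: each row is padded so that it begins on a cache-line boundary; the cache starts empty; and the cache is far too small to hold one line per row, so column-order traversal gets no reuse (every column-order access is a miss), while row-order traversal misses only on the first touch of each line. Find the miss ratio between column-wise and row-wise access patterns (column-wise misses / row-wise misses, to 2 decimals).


Each row occupies 131 * 4 = 524 bytes and starts on a line boundary, so it spans ceil(524 / 64) = 9 cache lines.
Row-major traversal misses (one per line touched): 88 * ceil(131 * 4 / 64) = 792
Column-major traversal misses (no reuse, every access misses): 88 * 131 = 11528
Ratio = 11528 / 792 = 14.56

14.56


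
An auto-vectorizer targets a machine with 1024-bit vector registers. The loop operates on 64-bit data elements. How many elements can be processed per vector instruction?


Width = SIMD bits / data type bits
= 1024 / 64 = 16

16


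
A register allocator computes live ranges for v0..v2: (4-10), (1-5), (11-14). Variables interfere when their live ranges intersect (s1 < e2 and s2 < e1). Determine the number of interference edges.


Check all pairs for overlapping intervals.
Two intervals (s1,e1) and (s2,e2) overlap if s1 < e2 and s2 < e1.
v0 (4-10) vs v1..v2: overlaps v1 -> 1
v1 (1-5) vs v2: overlaps none -> 0
Total overlapping pairs = 1 + 0 = 1

1


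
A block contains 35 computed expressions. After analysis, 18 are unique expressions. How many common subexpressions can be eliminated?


CSE count = total expressions - unique expressions
= 35 - 18 = 17

17


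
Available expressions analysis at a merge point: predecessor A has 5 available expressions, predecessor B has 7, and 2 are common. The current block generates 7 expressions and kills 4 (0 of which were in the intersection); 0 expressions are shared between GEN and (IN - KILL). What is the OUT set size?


IN = intersection of predecessors = 2
IN - KILL = 2 - 0 = 2
|OUT| = |GEN| + |IN - KILL| - |GEN ∩ (IN - KILL)| = 7 + 2 - 0 = 9

9


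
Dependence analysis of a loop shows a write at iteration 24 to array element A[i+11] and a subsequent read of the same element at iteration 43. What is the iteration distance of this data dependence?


Distance = read iteration - write iteration
= 43 - 24 = 19

19


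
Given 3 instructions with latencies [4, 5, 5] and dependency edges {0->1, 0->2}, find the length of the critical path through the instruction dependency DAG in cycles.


Compute longest path through dependency graph: dist(Ik) = max over predecessors of dist + latency(Ik).
dist(I0) = latency 4 = 4
dist(I1) = dist(I0) + 5 = 4 + 5 = 9
dist(I2) = dist(I0) + 5 = 4 + 5 = 9
Critical path = max dist = 9

9


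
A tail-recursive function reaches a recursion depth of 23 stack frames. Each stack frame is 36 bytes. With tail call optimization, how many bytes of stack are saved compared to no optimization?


Without TCO: 23 * 36 = 828 bytes
With TCO: reuse 1 frame = 36 bytes
Savings = 828 - 36 = 792

792


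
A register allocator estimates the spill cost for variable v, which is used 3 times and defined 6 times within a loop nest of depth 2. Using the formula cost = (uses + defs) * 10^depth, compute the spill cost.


uses + defs = 3 + 6 = 9
10^2 = 100
Spill cost = 9 * 100 = 900

900


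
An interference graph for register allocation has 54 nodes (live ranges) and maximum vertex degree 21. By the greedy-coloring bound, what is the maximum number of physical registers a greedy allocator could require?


Greedy coloring never needs more than (max_degree + 1) colors: when coloring a vertex, at most max_degree neighbors are already colored.
Upper bound = 21 + 1 = 22

22


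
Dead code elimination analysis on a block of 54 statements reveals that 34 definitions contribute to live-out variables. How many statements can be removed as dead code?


Dead code = total statements - live definitions
= 54 - 34 = 20

20


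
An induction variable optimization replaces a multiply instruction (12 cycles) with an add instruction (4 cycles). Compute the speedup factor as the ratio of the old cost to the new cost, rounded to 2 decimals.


Ratio = mult_cost / add_cost = 12 / 4 = 3.0

3.0


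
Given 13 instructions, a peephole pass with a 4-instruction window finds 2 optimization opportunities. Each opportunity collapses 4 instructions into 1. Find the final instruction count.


Each match removes 3 instructions.
Total removed = 2 * 3 = 6
Remaining = 13 - 6 = 7

7


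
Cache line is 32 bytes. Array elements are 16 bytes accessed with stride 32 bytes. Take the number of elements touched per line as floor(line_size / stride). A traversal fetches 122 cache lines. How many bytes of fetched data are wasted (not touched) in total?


Elements per line = floor(32 / 32) = 1
Bytes used per line = 1 * 16 = 16
Wasted per line = 32 - 16 = 16
Total wasted = 16 * 122 = 1952

1952


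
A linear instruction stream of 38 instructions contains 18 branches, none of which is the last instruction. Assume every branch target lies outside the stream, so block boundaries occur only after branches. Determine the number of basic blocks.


With no in-sequence branch targets, the leaders are the first instruction plus the instruction after each branch.
Number of basic blocks = branches + 1
= 18 + 1 = 19

19


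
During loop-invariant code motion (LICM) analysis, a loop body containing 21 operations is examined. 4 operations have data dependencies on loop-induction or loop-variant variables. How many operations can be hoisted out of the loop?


Invariant candidates = total - loop-dependent
= 21 - 4 = 17

17


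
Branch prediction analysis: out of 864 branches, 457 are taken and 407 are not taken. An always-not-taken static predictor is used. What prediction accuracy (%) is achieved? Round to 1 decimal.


Predictor: always-not-taken
Correct predictions = 407
Accuracy = 407 / 864 * 100 = 47.1%

47.1


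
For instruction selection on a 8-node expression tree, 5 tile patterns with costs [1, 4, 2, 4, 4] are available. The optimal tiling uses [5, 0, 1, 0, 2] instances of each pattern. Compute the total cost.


Total cost = sum(count_i * cost_i)
= 5*1 + 0*4 + 1*2 + 0*4 + 2*4
= 15

15


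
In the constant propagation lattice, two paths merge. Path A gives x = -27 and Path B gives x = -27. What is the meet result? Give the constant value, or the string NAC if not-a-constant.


Meet operation: if both paths give the same constant, result is that constant; if they differ, result is NAC (not-a-constant).
Path A: -27, Path B: -27 -> equal
Result: constant -> -27

-27


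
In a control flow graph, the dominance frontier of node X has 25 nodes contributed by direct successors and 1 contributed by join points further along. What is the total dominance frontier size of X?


DF(X) = direct successor contributions + join point contributions
= 25 + 1 = 26

26


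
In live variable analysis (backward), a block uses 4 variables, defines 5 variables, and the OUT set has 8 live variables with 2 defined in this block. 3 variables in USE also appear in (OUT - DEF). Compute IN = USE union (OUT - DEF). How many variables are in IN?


OUT - DEF: 8 - 2 = 6
|IN| = |USE| + |OUT - DEF| - |USE ∩ (OUT - DEF)| = 4 + 6 - 3 = 7

7


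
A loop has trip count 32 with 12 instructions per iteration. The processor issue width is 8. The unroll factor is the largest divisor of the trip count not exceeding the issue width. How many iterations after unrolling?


Largest divisor of 32 <= 8 is 8
New iterations = 32 / 8 = 4

4


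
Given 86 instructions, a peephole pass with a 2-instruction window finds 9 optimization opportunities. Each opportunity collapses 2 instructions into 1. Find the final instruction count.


Each match removes 1 instructions.
Total removed = 9 * 1 = 9
Remaining = 86 - 9 = 77

77


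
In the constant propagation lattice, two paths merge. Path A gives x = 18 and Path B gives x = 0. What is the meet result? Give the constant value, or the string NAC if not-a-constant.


Meet operation: if both paths give the same constant, result is that constant; if they differ, result is NAC (not-a-constant).
Path A: 18, Path B: 0 -> differ
Result: not-a-constant -> NAC

NAC


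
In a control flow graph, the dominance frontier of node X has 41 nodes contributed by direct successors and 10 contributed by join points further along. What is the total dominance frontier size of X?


DF(X) = direct successor contributions + join point contributions
= 41 + 10 = 51

51


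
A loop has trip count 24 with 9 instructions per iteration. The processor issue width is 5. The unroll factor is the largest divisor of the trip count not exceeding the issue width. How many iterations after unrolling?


Largest divisor of 24 <= 5 is 4
New iterations = 24 / 4 = 6

6


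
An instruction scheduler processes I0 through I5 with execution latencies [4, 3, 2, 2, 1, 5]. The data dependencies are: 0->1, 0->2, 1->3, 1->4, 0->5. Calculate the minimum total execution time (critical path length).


Compute longest path through dependency graph: dist(Ik) = max over predecessors of dist + latency(Ik).
dist(I0) = latency 4 = 4
dist(I1) = dist(I0) + 3 = 4 + 3 = 7
dist(I2) = dist(I0) + 2 = 4 + 2 = 6
dist(I3) = dist(I1) + 2 = 7 + 2 = 9
dist(I4) = dist(I1) + 1 = 7 + 1 = 8
dist(I5) = dist(I0) + 5 = 4 + 5 = 9
Critical path = max dist = 9

9


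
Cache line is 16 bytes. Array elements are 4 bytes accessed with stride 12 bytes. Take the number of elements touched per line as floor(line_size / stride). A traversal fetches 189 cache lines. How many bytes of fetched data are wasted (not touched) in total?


Elements per line = floor(16 / 12) = 1
Bytes used per line = 1 * 4 = 4
Wasted per line = 16 - 4 = 12
Total wasted = 12 * 189 = 2268

2268


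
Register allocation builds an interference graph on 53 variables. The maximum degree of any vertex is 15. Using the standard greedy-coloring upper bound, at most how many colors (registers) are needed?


Greedy coloring never needs more than (max_degree + 1) colors: when coloring a vertex, at most max_degree neighbors are already colored.
Upper bound = 15 + 1 = 16

16


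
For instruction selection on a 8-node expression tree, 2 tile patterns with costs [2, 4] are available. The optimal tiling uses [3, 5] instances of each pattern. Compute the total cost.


Total cost = sum(count_i * cost_i)
= 3*2 + 5*4
= 26

26


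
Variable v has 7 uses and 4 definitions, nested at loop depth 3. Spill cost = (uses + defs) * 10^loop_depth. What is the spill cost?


uses + defs = 7 + 4 = 11
10^3 = 1000
Spill cost = 11 * 1000 = 11000

11000


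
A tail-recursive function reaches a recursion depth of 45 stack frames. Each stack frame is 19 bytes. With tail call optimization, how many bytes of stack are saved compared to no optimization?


Without TCO: 45 * 19 = 855 bytes
With TCO: reuse 1 frame = 19 bytes
Savings = 855 - 19 = 836

836


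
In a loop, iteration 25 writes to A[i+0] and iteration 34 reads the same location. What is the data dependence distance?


Distance = read iteration - write iteration
= 34 - 25 = 9

9


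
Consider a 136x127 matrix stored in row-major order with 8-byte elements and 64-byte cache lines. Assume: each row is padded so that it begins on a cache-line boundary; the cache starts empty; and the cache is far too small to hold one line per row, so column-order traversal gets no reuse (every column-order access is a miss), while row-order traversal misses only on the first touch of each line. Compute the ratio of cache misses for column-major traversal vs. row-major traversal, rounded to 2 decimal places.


Each row occupies 127 * 8 = 1016 bytes and starts on a line boundary, so it spans ceil(1016 / 64) = 16 cache lines.
Row-major traversal misses (one per line touched): 136 * ceil(127 * 8 / 64) = 2176
Column-major traversal misses (no reuse, every access misses): 136 * 127 = 17272
Ratio = 17272 / 2176 = 7.94

7.94


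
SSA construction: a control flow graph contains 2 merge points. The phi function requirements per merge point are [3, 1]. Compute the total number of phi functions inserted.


Total phi functions = sum of phi functions at each join node
= 3 + 1 = 4

4


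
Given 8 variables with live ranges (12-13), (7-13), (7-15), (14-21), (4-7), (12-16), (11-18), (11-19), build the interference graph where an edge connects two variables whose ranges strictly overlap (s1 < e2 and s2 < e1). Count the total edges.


Check all pairs for overlapping intervals.
Two intervals (s1,e1) and (s2,e2) overlap if s1 < e2 and s2 < e1.
v0 (12-13) vs v1..v7: overlaps v1, v2, v5, v6, v7 -> 5
v1 (7-13) vs v2..v7: overlaps v2, v5, v6, v7 -> 4
v2 (7-15) vs v3..v7: overlaps v3, v5, v6, v7 -> 4
v3 (14-21) vs v4..v7: overlaps v5, v6, v7 -> 3
v4 (4-7) vs v5..v7: overlaps none -> 0
v5 (12-16) vs v6..v7: overlaps v6, v7 -> 2
v6 (11-18) vs v7: overlaps v7 -> 1
Total overlapping pairs = 5 + 4 + 4 + 3 + 0 + 2 + 1 = 19

19


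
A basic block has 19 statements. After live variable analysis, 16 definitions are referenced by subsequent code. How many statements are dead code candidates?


Dead code = total statements - live definitions
= 19 - 16 = 3

3


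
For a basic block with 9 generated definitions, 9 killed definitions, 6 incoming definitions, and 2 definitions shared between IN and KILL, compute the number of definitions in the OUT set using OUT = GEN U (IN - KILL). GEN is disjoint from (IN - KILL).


IN - KILL: 6 - 2 = 4 surviving definitions
OUT = GEN + surviving = 9 + 4 = 13

13


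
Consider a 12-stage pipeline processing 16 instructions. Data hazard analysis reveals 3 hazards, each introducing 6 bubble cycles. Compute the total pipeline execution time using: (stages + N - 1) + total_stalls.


Base cycles = 12 + 16 - 1 = 27
Total stalls = 3 * 6 = 18
Total = 27 + 18 = 45

45


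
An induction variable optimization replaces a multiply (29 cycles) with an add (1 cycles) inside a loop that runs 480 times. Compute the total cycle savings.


Per-iteration saving = 29 - 1 = 28
Total saved = 480 * 28 = 13440

13440


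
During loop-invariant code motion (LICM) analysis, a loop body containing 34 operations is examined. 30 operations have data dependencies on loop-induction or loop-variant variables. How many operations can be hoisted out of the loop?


Invariant candidates = total - loop-dependent
= 34 - 30 = 4

4


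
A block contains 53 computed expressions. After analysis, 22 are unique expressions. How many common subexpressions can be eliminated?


CSE count = total expressions - unique expressions
= 53 - 22 = 31

31


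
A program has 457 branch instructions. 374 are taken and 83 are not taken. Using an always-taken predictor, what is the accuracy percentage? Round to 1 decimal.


Predictor: always-taken
Correct predictions = 374
Accuracy = 374 / 457 * 100 = 81.8%

81.8


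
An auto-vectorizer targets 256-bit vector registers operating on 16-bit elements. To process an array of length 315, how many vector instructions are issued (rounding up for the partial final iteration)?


Width = 256 / 16 = 16 elements per vector op
Iterations = ceil(315 / 16) = 20

20


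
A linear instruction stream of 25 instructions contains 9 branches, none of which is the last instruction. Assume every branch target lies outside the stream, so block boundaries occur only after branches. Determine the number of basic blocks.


With no in-sequence branch targets, the leaders are the first instruction plus the instruction after each branch.
Number of basic blocks = branches + 1
= 9 + 1 = 10

10


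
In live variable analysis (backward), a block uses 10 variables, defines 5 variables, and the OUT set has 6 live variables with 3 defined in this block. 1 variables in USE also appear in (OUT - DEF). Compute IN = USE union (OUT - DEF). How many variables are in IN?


OUT - DEF: 6 - 3 = 3
|IN| = |USE| + |OUT - DEF| - |USE ∩ (OUT - DEF)| = 10 + 3 - 1 = 12

12


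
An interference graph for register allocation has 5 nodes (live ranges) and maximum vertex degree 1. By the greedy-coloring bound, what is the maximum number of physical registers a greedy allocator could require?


Greedy coloring never needs more than (max_degree + 1) colors: when coloring a vertex, at most max_degree neighbors are already colored.
Upper bound = 1 + 1 = 2

2


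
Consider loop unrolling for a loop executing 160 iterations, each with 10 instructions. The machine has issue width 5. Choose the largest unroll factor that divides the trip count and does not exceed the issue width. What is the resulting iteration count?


Largest divisor of 160 <= 5 is 5
New iterations = 160 / 5 = 32

32


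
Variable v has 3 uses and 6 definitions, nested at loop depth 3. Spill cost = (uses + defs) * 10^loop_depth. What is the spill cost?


uses + defs = 3 + 6 = 9
10^3 = 1000
Spill cost = 9 * 1000 = 9000

9000


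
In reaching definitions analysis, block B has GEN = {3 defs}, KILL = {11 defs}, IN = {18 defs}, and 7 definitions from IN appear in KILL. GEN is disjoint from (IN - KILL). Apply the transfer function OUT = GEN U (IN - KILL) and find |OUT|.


IN - KILL: 18 - 7 = 11 surviving definitions
OUT = GEN + surviving = 3 + 11 = 14

14


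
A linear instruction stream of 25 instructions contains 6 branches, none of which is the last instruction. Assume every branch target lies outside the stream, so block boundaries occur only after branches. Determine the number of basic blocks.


With no in-sequence branch targets, the leaders are the first instruction plus the instruction after each branch.
Number of basic blocks = branches + 1
= 6 + 1 = 7

7


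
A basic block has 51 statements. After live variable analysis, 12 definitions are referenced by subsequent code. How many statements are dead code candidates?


Dead code = total statements - live definitions
= 51 - 12 = 39

39


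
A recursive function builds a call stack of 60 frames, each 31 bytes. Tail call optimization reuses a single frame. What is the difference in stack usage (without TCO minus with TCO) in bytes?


Without TCO: 60 * 31 = 1860 bytes
With TCO: reuse 1 frame = 31 bytes
Savings = 1860 - 31 = 1829

1829


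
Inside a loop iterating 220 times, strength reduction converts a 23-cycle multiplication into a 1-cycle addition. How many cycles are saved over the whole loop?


Per-iteration saving = 23 - 1 = 22
Total saved = 220 * 22 = 4840

4840


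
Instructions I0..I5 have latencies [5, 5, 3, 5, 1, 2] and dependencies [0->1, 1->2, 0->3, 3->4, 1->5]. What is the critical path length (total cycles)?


Compute longest path through dependency graph: dist(Ik) = max over predecessors of dist + latency(Ik).
dist(I0) = latency 5 = 5
dist(I1) = dist(I0) + 5 = 5 + 5 = 10
dist(I2) = dist(I1) + 3 = 10 + 3 = 13
dist(I3) = dist(I0) + 5 = 5 + 5 = 10
dist(I4) = dist(I3) + 1 = 10 + 1 = 11
dist(I5) = dist(I1) + 2 = 10 + 2 = 12
Critical path = max dist = 13

13


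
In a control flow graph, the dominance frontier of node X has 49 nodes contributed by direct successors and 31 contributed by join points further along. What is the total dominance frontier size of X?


DF(X) = direct successor contributions + join point contributions
= 49 + 31 = 80

80


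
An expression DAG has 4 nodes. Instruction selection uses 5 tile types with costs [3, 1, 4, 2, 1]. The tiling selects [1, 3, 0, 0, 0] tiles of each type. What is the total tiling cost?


Total cost = sum(count_i * cost_i)
= 1*3 + 3*1 + 0*4 + 0*2 + 0*1
= 6

6


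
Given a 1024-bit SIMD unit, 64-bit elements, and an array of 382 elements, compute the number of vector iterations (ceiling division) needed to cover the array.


Width = 1024 / 64 = 16 elements per vector op
Iterations = ceil(382 / 16) = 24

24


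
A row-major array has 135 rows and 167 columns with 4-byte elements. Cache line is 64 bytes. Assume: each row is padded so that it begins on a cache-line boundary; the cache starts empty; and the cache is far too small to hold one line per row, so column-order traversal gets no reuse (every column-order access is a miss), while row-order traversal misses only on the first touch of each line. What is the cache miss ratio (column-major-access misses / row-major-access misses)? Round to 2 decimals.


Each row occupies 167 * 4 = 668 bytes and starts on a line boundary, so it spans ceil(668 / 64) = 11 cache lines.
Row-major traversal misses (one per line touched): 135 * ceil(167 * 4 / 64) = 1485
Column-major traversal misses (no reuse, every access misses): 135 * 167 = 22545
Ratio = 22545 / 1485 = 15.18

15.18


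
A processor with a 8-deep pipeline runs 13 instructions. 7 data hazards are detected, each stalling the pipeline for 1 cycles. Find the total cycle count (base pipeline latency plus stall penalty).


Base cycles = 8 + 13 - 1 = 20
Total stalls = 7 * 1 = 7
Total = 20 + 7 = 27

27


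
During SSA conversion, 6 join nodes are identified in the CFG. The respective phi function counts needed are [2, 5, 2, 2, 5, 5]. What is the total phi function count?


Total phi functions = sum of phi functions at each join node
= 2 + 5 + 2 + 2 + 5 + 5 = 21

21


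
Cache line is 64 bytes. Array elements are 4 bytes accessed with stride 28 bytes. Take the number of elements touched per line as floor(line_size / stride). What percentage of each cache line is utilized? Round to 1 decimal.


Elements per cache line = floor(64 / 28) = 2
Bytes used = 2 * 4 = 8
Utilization = 8 / 64 * 100 = 12.5%

12.5


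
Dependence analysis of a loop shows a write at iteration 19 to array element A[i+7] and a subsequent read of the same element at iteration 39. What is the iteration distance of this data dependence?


Distance = read iteration - write iteration
= 39 - 19 = 20

20


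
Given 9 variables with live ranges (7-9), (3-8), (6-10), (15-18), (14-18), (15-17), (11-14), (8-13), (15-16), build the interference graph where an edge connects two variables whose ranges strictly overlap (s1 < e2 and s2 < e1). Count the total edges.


Check all pairs for overlapping intervals.
Two intervals (s1,e1) and (s2,e2) overlap if s1 < e2 and s2 < e1.
v0 (7-9) vs v1..v8: overlaps v1, v2, v7 -> 3
v1 (3-8) vs v2..v8: overlaps v2 -> 1
v2 (6-10) vs v3..v8: overlaps v7 -> 1
v3 (15-18) vs v4..v8: overlaps v4, v5, v8 -> 3
v4 (14-18) vs v5..v8: overlaps v5, v8 -> 2
v5 (15-17) vs v6..v8: overlaps v8 -> 1
v6 (11-14) vs v7..v8: overlaps v7 -> 1
v7 (8-13) vs v8: overlaps none -> 0
Total overlapping pairs = 3 + 1 + 1 + 3 + 2 + 1 + 1 + 0 = 12

12


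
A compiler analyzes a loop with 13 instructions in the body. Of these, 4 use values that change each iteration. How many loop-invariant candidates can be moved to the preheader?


Invariant candidates = total - loop-dependent
= 13 - 4 = 9

9
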